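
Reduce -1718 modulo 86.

2

-1718 = -20×86 + 2, so -1718 ≡ 2 (mod 86).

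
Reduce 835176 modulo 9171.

615

835176 = 91·9171 + 615, so 835176 ≡ 615 (mod 9171).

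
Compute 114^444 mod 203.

444 in binary is 110111100, i.e. 444 = 256 + 128 + 32 + 16 + 8 + 4.
114^1 ≡ 114 (mod 203)
114^2 ≡ 114^2 = 12996 ≡ 4 (mod 203)
114^4 ≡ 4^2 = 16 (mod 203)
114^8 ≡ 16^2 = 256 ≡ 53 (mod 203)
114^16 ≡ 53^2 = 2809 ≡ 170 (mod 203)
114^32 ≡ 170^2 = 28900 ≡ 74 (mod 203)
114^64 ≡ 74^2 = 5476 ≡ 198 (mod 203)
114^128 ≡ 198^2 = 39204 ≡ 25 (mod 203)
114^256 ≡ 25^2 = 625 ≡ 16 (mod 203)
114^444 = 114^256 · 114^128 · 114^32 · 114^16 · 114^8 · 114^4 ≡ 16 · 25 · 74 · 170 · 53 · 16 (mod 203).
Accumulate the product:
16 · 25 = 400 ≡ 197
197 · 74 = 14578 ≡ 165
165 · 170 = 28050 ≡ 36
36 · 53 = 1908 ≡ 81
81 · 16 = 1296 ≡ 78

78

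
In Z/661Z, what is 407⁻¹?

445

661 = 1×407 + 254
407 = 1×254 + 153
254 = 1×153 + 101
153 = 1×101 + 52
101 = 1×52 + 49
52 = 1×49 + 3
49 = 16×3 + 1
3 = 3×1 + 0
gcd(407, 661) = 1, so the inverse exists.
Bézout: 1 = 133×661 − 216×407.
So 407⁻¹ ≡ −216 ≡ 445 (mod 661).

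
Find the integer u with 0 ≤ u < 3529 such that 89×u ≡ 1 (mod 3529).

Run the extended Euclidean algorithm:
3529 = 39×89 + 58
89 = 1×58 + 31
58 = 1×31 + 27
31 = 1×27 + 4
27 = 6×4 + 3
4 = 1×3 + 1
3 = 3×1 + 0
gcd(89, 3529) = 1, so the inverse exists.
Back-substitute for 1:
1 = 1×4 − 1×3
  = −1×27 + 7×4
  = 7×31 − 8×27
  = −8×58 + 15×31
  = 15×89 − 23×58
  = −23×3529 + 912×89
So 89⁻¹ ≡ 912 (mod 3529).

912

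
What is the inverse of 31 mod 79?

Run the extended Euclidean algorithm:
79 = 2*31 + 17
31 = 1*17 + 14
17 = 1*14 + 3
14 = 4*3 + 2
3 = 1*2 + 1
2 = 2*1 + 0
gcd(31, 79) = 1, so the inverse exists.
Back-substitute for 1:
1 = 1*3 − 1*2
  = −1*14 + 5*3
  = 5*17 − 6*14
  = −6*31 + 11*17
  = 11*79 − 28*31
So 31⁻¹ ≡ −28 ≡ 51 (mod 79).

51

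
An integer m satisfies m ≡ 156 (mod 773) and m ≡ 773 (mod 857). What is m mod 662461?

475551

773⁻¹ mod 857: 773·51 ≡ 1 (mod 857), so 773⁻¹ ≡ 51.
m = 156 + 773·((773 − 156)·51 mod 857) = 156 + 773·615 = 475551.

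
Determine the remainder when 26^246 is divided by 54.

28

246 in binary is 11110110, i.e. 246 = 128 + 64 + 32 + 16 + 4 + 2.
26^1 ≡ 26 (mod 54)
26^2 ≡ 26^2 = 676 ≡ 28 (mod 54)
26^4 ≡ 28^2 = 784 ≡ 28 (mod 54)
26^8 ≡ 28^2 = 784 ≡ 28 (mod 54)
26^16 ≡ 28^2 = 784 ≡ 28 (mod 54)
26^32 ≡ 28^2 = 784 ≡ 28 (mod 54)
26^64 ≡ 28^2 = 784 ≡ 28 (mod 54)
26^128 ≡ 28^2 = 784 ≡ 28 (mod 54)
26^246 = 26^128 · 26^64 · 26^32 · 26^16 · 26^4 · 26^2 ≡ 28 · 28 · 28 · 28 · 28 · 28 (mod 54).
Accumulate the product:
28 · 28 = 784 ≡ 28
28 · 28 = 784 ≡ 28
28 · 28 = 784 ≡ 28
28 · 28 = 784 ≡ 28
28 · 28 = 784 ≡ 28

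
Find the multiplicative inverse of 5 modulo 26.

Apply the Euclidean algorithm and back-substitute:
26 = 5*5 + 1
5 = 5*1 + 0
gcd(5, 26) = 1, so the inverse exists.
Back-substitute for 1:
1 = 1*26 − 5*5
So 5⁻¹ ≡ −5 ≡ 21 (mod 26).

21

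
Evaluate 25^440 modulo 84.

By square-and-multiply:
440 in binary is 110111000, i.e. 440 = 256 + 128 + 32 + 16 + 8.
25^1 ≡ 25 (mod 84)
25^2 ≡ 25^2 = 625 ≡ 37 (mod 84)
25^4 ≡ 37^2 = 1369 ≡ 25 (mod 84)
25^8 ≡ 25^2 = 625 ≡ 37 (mod 84)
25^16 ≡ 37^2 = 1369 ≡ 25 (mod 84)
25^32 ≡ 25^2 = 625 ≡ 37 (mod 84)
25^64 ≡ 37^2 = 1369 ≡ 25 (mod 84)
25^128 ≡ 25^2 = 625 ≡ 37 (mod 84)
25^256 ≡ 37^2 = 1369 ≡ 25 (mod 84)
25^440 = 25^256 * 25^128 * 25^32 * 25^16 * 25^8 ≡ 25 * 37 * 37 * 25 * 37 (mod 84).
Accumulate the product:
25 * 37 = 925 ≡ 1
1 * 37 = 37
37 * 25 = 925 ≡ 1
1 * 37 = 37

37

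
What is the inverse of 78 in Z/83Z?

33

83 = 1*78 + 5
78 = 15*5 + 3
5 = 1*3 + 2
3 = 1*2 + 1
2 = 2*1 + 0
gcd(78, 83) = 1, so the inverse exists.
Bézout: 1 = −31*83 + 33*78.
So 78⁻¹ ≡ 33 (mod 83).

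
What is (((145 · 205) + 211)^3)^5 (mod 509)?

145 · 205 = 29725 ≡ 203 (mod 509)
203 + 211 = 414
(414)^3 ≡ 290 (mod 509)
(290)^5 ≡ 444 (mod 509)

444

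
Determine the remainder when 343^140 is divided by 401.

83

140 in binary is 10001100, i.e. 140 = 128 + 8 + 4.
343^1 ≡ 343 (mod 401)
343^2 ≡ 343^2 = 117649 ≡ 156 (mod 401)
343^4 ≡ 156^2 = 24336 ≡ 276 (mod 401)
343^8 ≡ 276^2 = 76176 ≡ 387 (mod 401)
343^16 ≡ 387^2 = 149769 ≡ 196 (mod 401)
343^32 ≡ 196^2 = 38416 ≡ 321 (mod 401)
343^64 ≡ 321^2 = 103041 ≡ 385 (mod 401)
343^128 ≡ 385^2 = 148225 ≡ 256 (mod 401)
343^140 = 343^128 * 343^8 * 343^4 ≡ 256 * 387 * 276 (mod 401).
Accumulate the product:
256 * 387 = 99072 ≡ 25
25 * 276 = 6900 ≡ 83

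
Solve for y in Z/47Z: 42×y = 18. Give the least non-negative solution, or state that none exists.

gcd(42, 47) = 1, so a unique solution mod 47 exists.
42⁻¹ ≡ 28 (mod 47).
y ≡ 28×18 ≡ 34 (mod 47).

34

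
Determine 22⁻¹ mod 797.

Run the extended Euclidean algorithm:
797 = 36*22 + 5
22 = 4*5 + 2
5 = 2*2 + 1
2 = 2*1 + 0
gcd(22, 797) = 1, so the inverse exists.
Back-substitute for 1:
1 = 1*5 − 2*2
  = −2*22 + 9*5
  = 9*797 − 326*22
So 22⁻¹ ≡ −326 ≡ 471 (mod 797).

471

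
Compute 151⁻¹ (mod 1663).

Apply the Euclidean algorithm and back-substitute:
1663 = 11×151 + 2
151 = 75×2 + 1
2 = 2×1 + 0
gcd(151, 1663) = 1, so the inverse exists.
Back-substitute for 1:
1 = 1×151 − 75×2
  = −75×1663 + 826×151
So 151⁻¹ ≡ 826 (mod 1663).

826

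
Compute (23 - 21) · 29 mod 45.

13

23 - 21 = 2
2 · 29 = 58 ≡ 13 (mod 45)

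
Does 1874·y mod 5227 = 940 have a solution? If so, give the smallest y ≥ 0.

4374

gcd(1874, 5227) = 1, so a unique solution mod 5227 exists.
1874⁻¹ ≡ 2329 (mod 5227).
y ≡ 2329·940 ≡ 4374 (mod 5227).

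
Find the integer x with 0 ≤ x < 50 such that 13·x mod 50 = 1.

27

Apply the Euclidean algorithm and back-substitute:
50 = 3*13 + 11
13 = 1*11 + 2
11 = 5*2 + 1
2 = 2*1 + 0
gcd(13, 50) = 1, so the inverse exists.
Bézout: 1 = 6*50 − 23*13.
So 13⁻¹ ≡ −23 ≡ 27 (mod 50).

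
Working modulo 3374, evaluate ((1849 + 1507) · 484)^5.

1849 + 1507 = 3356
3356 · 484 = 1624304 ≡ 1410 (mod 3374)
(1410)^5 ≡ 3134 (mod 3374)

3134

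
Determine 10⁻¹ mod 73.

22

73 = 7×10 + 3
10 = 3×3 + 1
3 = 3×1 + 0
gcd(10, 73) = 1, so the inverse exists.
Bézout: 1 = −3×73 + 22×10.
So 10⁻¹ ≡ 22 (mod 73).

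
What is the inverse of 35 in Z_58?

Apply the Euclidean algorithm and back-substitute:
58 = 1·35 + 23
35 = 1·23 + 12
23 = 1·12 + 11
12 = 1·11 + 1
11 = 11·1 + 0
gcd(35, 58) = 1, so the inverse exists.
Back-substitute for 1:
1 = 1·12 − 1·11
  = −1·23 + 2·12
  = 2·35 − 3·23
  = −3·58 + 5·35
So 35⁻¹ ≡ 5 (mod 58).

5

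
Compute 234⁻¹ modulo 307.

Run the extended Euclidean algorithm:
307 = 1×234 + 73
234 = 3×73 + 15
73 = 4×15 + 13
15 = 1×13 + 2
13 = 6×2 + 1
2 = 2×1 + 0
gcd(234, 307) = 1, so the inverse exists.
Back-substitute for 1:
1 = 1×13 − 6×2
  = −6×15 + 7×13
  = 7×73 − 34×15
  = −34×234 + 109×73
  = 109×307 − 143×234
So 234⁻¹ ≡ −143 ≡ 164 (mod 307).

164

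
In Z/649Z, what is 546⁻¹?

By the extended Euclidean algorithm:
649 = 1*546 + 103
546 = 5*103 + 31
103 = 3*31 + 10
31 = 3*10 + 1
10 = 10*1 + 0
gcd(546, 649) = 1, so the inverse exists.
Back-substitute for 1:
1 = 1*31 − 3*10
  = −3*103 + 10*31
  = 10*546 − 53*103
  = −53*649 + 63*546
So 546⁻¹ ≡ 63 (mod 649).

63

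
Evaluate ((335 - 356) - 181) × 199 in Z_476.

262

335 - 356 = -21 ≡ 455 (mod 476)
455 - 181 = 274
274 × 199 = 54526 ≡ 262 (mod 476)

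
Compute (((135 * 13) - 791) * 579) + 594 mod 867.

135 * 13 = 1755 ≡ 21 (mod 867)
21 - 791 = -770 ≡ 97 (mod 867)
97 * 579 = 56163 ≡ 675 (mod 867)
675 + 594 = 1269 ≡ 402 (mod 867)

402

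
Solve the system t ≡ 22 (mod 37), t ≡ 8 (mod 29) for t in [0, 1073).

37⁻¹ mod 29: 37*11 ≡ 1 (mod 29), so 37⁻¹ ≡ 11.
t = 22 + 37*((8 − 22)*11 mod 29) = 22 + 37*20 = 762.

762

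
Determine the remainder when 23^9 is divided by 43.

Compute successive squares:
23^1 ≡ 23 (mod 43)
23^2 ≡ 23^2 = 529 ≡ 13 (mod 43)
23^4 ≡ 13^2 = 169 ≡ 40 (mod 43)
23^8 ≡ 40^2 = 1600 ≡ 9 (mod 43)
23^9 = 23^8 * 23^1 ≡ 9 * 23 (mod 43).
9 * 23 = 207 ≡ 35 (mod 43).

35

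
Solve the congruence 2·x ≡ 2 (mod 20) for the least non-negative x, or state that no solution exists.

gcd(2, 20) = 2, and 2 | 2, so solutions exist.
Divide through by 2: 1·x = 1 (mod 10).
1⁻¹ ≡ 1 (mod 10).
x ≡ 1·1 ≡ 1 (mod 10).
The smallest non-negative solution is x = 1.

1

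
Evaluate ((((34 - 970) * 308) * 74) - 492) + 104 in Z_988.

34 - 970 = -936 ≡ 52 (mod 988)
52 * 308 = 16016 ≡ 208 (mod 988)
208 * 74 = 15392 ≡ 572 (mod 988)
572 - 492 = 80
80 + 104 = 184

184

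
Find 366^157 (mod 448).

128

Using repeated squaring:
157 in binary is 10011101, i.e. 157 = 128 + 16 + 8 + 4 + 1.
366^1 ≡ 366 (mod 448)
366^2 ≡ 366^2 = 133956 ≡ 4 (mod 448)
366^4 ≡ 4^2 = 16 (mod 448)
366^8 ≡ 16^2 = 256 (mod 448)
366^16 ≡ 256^2 = 65536 ≡ 128 (mod 448)
366^32 ≡ 128^2 = 16384 ≡ 256 (mod 448)
366^64 ≡ 256^2 = 65536 ≡ 128 (mod 448)
366^128 ≡ 128^2 = 16384 ≡ 256 (mod 448)
366^157 = 366^128 × 366^16 × 366^8 × 366^4 × 366^1 ≡ 256 × 128 × 256 × 16 × 366 (mod 448).
Accumulate the product:
256 × 128 = 32768 ≡ 64
64 × 256 = 16384 ≡ 256
256 × 16 = 4096 ≡ 64
64 × 366 = 23424 ≡ 128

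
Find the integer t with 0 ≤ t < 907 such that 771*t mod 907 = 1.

20

907 = 1·771 + 136
771 = 5·136 + 91
136 = 1·91 + 45
91 = 2·45 + 1
45 = 45·1 + 0
gcd(771, 907) = 1, so the inverse exists.
Back-substitute for 1:
1 = 1·91 − 2·45
  = −2·136 + 3·91
  = 3·771 − 17·136
  = −17·907 + 20·771
So 771⁻¹ ≡ 20 (mod 907).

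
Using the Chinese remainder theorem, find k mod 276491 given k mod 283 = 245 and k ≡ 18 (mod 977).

85994

283⁻¹ mod 977: 283*145 ≡ 1 (mod 977), so 283⁻¹ ≡ 145.
k = 245 + 283*((18 − 245)*145 mod 977) = 245 + 283*303 = 85994.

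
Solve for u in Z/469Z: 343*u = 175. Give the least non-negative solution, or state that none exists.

47

gcd(343, 469) = 7, and 7 | 175, so solutions exist.
Divide through by 7: 49*u ≡ 25 mod 67.
49⁻¹ ≡ 26 (mod 67).
u ≡ 26*25 ≡ 47 (mod 67).
The smallest non-negative solution is u = 47.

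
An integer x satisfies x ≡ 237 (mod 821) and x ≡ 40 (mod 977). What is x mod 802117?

798249

821⁻¹ mod 977: 821·858 ≡ 1 (mod 977), so 821⁻¹ ≡ 858.
x = 237 + 821·((40 − 237)·858 mod 977) = 237 + 821·972 = 798249.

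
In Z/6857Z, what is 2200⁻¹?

Apply the Euclidean algorithm and back-substitute:
6857 = 3*2200 + 257
2200 = 8*257 + 144
257 = 1*144 + 113
144 = 1*113 + 31
113 = 3*31 + 20
31 = 1*20 + 11
20 = 1*11 + 9
11 = 1*9 + 2
9 = 4*2 + 1
2 = 2*1 + 0
gcd(2200, 6857) = 1, so the inverse exists.
Back-substitute for 1:
1 = 1*9 − 4*2
  = −4*11 + 5*9
  = 5*20 − 9*11
  = −9*31 + 14*20
  = 14*113 − 51*31
  = −51*144 + 65*113
  = 65*257 − 116*144
  = −116*2200 + 993*257
  = 993*6857 − 3095*2200
So 2200⁻¹ ≡ −3095 ≡ 3762 (mod 6857).

3762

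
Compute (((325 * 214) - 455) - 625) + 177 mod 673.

325 * 214 = 69550 ≡ 231 (mod 673)
231 - 455 = -224 ≡ 449 (mod 673)
449 - 625 = -176 ≡ 497 (mod 673)
497 + 177 = 674 ≡ 1 (mod 673)

1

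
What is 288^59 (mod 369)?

288

Compute successive squares:
59 in binary is 111011, i.e. 59 = 32 + 16 + 8 + 2 + 1.
288^1 ≡ 288 (mod 369)
288^2 ≡ 288^2 = 82944 ≡ 288 (mod 369)
288^4 ≡ 288^2 = 82944 ≡ 288 (mod 369)
288^8 ≡ 288^2 = 82944 ≡ 288 (mod 369)
288^16 ≡ 288^2 = 82944 ≡ 288 (mod 369)
288^32 ≡ 288^2 = 82944 ≡ 288 (mod 369)
288^59 = 288^32 * 288^16 * 288^8 * 288^2 * 288^1 ≡ 288 * 288 * 288 * 288 * 288 (mod 369).
Accumulate the product:
288 * 288 = 82944 ≡ 288
288 * 288 = 82944 ≡ 288
288 * 288 = 82944 ≡ 288
288 * 288 = 82944 ≡ 288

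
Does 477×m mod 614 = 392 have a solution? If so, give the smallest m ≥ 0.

gcd(477, 614) = 1, so a unique solution mod 614 exists.
477⁻¹ ≡ 121 (mod 614).
m ≡ 121×392 ≡ 154 (mod 614).

154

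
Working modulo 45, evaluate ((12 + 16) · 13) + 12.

12 + 16 = 28
28 · 13 = 364 ≡ 4 (mod 45)
4 + 12 = 16

16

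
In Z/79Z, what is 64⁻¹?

21

79 = 1×64 + 15
64 = 4×15 + 4
15 = 3×4 + 3
4 = 1×3 + 1
3 = 3×1 + 0
gcd(64, 79) = 1, so the inverse exists.
Back-substitute for 1:
1 = 1×4 − 1×3
  = −1×15 + 4×4
  = 4×64 − 17×15
  = −17×79 + 21×64
So 64⁻¹ ≡ 21 (mod 79).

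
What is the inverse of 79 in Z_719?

719 = 9·79 + 8
79 = 9·8 + 7
8 = 1·7 + 1
7 = 7·1 + 0
gcd(79, 719) = 1, so the inverse exists.
Bézout: 1 = 10·719 − 91·79.
So 79⁻¹ ≡ −91 ≡ 628 (mod 719).

628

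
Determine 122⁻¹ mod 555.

Run the extended Euclidean algorithm:
555 = 4*122 + 67
122 = 1*67 + 55
67 = 1*55 + 12
55 = 4*12 + 7
12 = 1*7 + 5
7 = 1*5 + 2
5 = 2*2 + 1
2 = 2*1 + 0
gcd(122, 555) = 1, so the inverse exists.
Back-substitute for 1:
1 = 1*5 − 2*2
  = −2*7 + 3*5
  = 3*12 − 5*7
  = −5*55 + 23*12
  = 23*67 − 28*55
  = −28*122 + 51*67
  = 51*555 − 232*122
So 122⁻¹ ≡ −232 ≡ 323 (mod 555).

323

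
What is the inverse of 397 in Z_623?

521

623 = 1·397 + 226
397 = 1·226 + 171
226 = 1·171 + 55
171 = 3·55 + 6
55 = 9·6 + 1
6 = 6·1 + 0
gcd(397, 623) = 1, so the inverse exists.
Bézout: 1 = 65·623 − 102·397.
So 397⁻¹ ≡ −102 ≡ 521 (mod 623).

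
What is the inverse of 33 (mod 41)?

41 = 1·33 + 8
33 = 4·8 + 1
8 = 8·1 + 0
gcd(33, 41) = 1, so the inverse exists.
Back-substitute for 1:
1 = 1·33 − 4·8
  = −4·41 + 5·33
So 33⁻¹ ≡ 5 (mod 41).

5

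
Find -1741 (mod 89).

-1741 = -20×89 + 39, so -1741 ≡ 39 (mod 89).

39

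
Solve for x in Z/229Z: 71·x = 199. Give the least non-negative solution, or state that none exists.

gcd(71, 229) = 1, so a unique solution mod 229 exists.
71⁻¹ ≡ 100 (mod 229).
x ≡ 100·199 ≡ 206 (mod 229).

206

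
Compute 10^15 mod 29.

19

15 in binary is 1111, i.e. 15 = 8 + 4 + 2 + 1.
10^1 ≡ 10 (mod 29)
10^2 ≡ 10^2 = 100 ≡ 13 (mod 29)
10^4 ≡ 13^2 = 169 ≡ 24 (mod 29)
10^8 ≡ 24^2 = 576 ≡ 25 (mod 29)
10^15 = 10^8 × 10^4 × 10^2 × 10^1 ≡ 25 × 24 × 13 × 10 (mod 29).
Accumulate the product:
25 × 24 = 600 ≡ 20
20 × 13 = 260 ≡ 28
28 × 10 = 280 ≡ 19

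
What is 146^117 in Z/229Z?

117 in binary is 1110101, i.e. 117 = 64 + 32 + 16 + 4 + 1.
146^1 ≡ 146 (mod 229)
146^2 ≡ 146^2 = 21316 ≡ 19 (mod 229)
146^4 ≡ 19^2 = 361 ≡ 132 (mod 229)
146^8 ≡ 132^2 = 17424 ≡ 20 (mod 229)
146^16 ≡ 20^2 = 400 ≡ 171 (mod 229)
146^32 ≡ 171^2 = 29241 ≡ 158 (mod 229)
146^64 ≡ 158^2 = 24964 ≡ 3 (mod 229)
146^117 = 146^64 * 146^32 * 146^16 * 146^4 * 146^1 ≡ 3 * 158 * 171 * 132 * 146 (mod 229).
Accumulate the product:
3 * 158 = 474 ≡ 16
16 * 171 = 2736 ≡ 217
217 * 132 = 28644 ≡ 19
19 * 146 = 2774 ≡ 26

26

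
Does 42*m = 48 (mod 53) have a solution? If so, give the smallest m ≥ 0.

39

gcd(42, 53) = 1, so a unique solution mod 53 exists.
42⁻¹ ≡ 24 (mod 53).
m ≡ 24*48 ≡ 39 (mod 53).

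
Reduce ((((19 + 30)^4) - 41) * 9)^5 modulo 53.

19 + 30 = 49
(49)^4 ≡ 44 (mod 53)
44 - 41 = 3
3 * 9 = 27
(27)^5 ≡ 5 (mod 53)

5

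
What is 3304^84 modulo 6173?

3189

Compute successive squares:
84 in binary is 1010100, i.e. 84 = 64 + 16 + 4.
3304^1 ≡ 3304 (mod 6173)
3304^2 ≡ 3304^2 = 10916416 ≡ 2552 (mod 6173)
3304^4 ≡ 2552^2 = 6512704 ≡ 189 (mod 6173)
3304^8 ≡ 189^2 = 35721 ≡ 4856 (mod 6173)
3304^16 ≡ 4856^2 = 23580736 ≡ 6049 (mod 6173)
3304^32 ≡ 6049^2 = 36590401 ≡ 3030 (mod 6173)
3304^64 ≡ 3030^2 = 9180900 ≡ 1649 (mod 6173)
3304^84 = 3304^64 × 3304^16 × 3304^4 ≡ 1649 × 6049 × 189 (mod 6173).
Accumulate the product:
1649 × 6049 = 9974801 ≡ 5406
5406 × 189 = 1021734 ≡ 3189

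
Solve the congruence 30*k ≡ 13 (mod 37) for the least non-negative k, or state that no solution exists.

14

gcd(30, 37) = 1, so a unique solution mod 37 exists.
30⁻¹ ≡ 21 (mod 37).
k ≡ 21*13 ≡ 14 (mod 37).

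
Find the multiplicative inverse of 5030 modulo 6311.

3424

By the extended Euclidean algorithm:
6311 = 1·5030 + 1281
5030 = 3·1281 + 1187
1281 = 1·1187 + 94
1187 = 12·94 + 59
94 = 1·59 + 35
59 = 1·35 + 24
35 = 1·24 + 11
24 = 2·11 + 2
11 = 5·2 + 1
2 = 2·1 + 0
gcd(5030, 6311) = 1, so the inverse exists.
Back-substitute for 1:
1 = 1·11 − 5·2
  = −5·24 + 11·11
  = 11·35 − 16·24
  = −16·59 + 27·35
  = 27·94 − 43·59
  = −43·1187 + 543·94
  = 543·1281 − 586·1187
  = −586·5030 + 2301·1281
  = 2301·6311 − 2887·5030
So 5030⁻¹ ≡ −2887 ≡ 3424 (mod 6311).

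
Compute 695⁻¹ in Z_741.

596

741 = 1*695 + 46
695 = 15*46 + 5
46 = 9*5 + 1
5 = 5*1 + 0
gcd(695, 741) = 1, so the inverse exists.
Back-substitute for 1:
1 = 1*46 − 9*5
  = −9*695 + 136*46
  = 136*741 − 145*695
So 695⁻¹ ≡ −145 ≡ 596 (mod 741).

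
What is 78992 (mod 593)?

78992 = 133×593 + 123, so 78992 ≡ 123 (mod 593).

123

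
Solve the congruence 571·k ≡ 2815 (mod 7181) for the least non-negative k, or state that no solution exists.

2080

gcd(571, 7181) = 1, so a unique solution mod 7181 exists.
571⁻¹ ≡ 2641 (mod 7181).
k ≡ 2641·2815 ≡ 2080 (mod 7181).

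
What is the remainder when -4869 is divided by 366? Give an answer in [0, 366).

255

-4869 = -14*366 + 255, so -4869 ≡ 255 (mod 366).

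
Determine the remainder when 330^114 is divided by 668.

114 in binary is 1110010, i.e. 114 = 64 + 32 + 16 + 2.
330^1 ≡ 330 (mod 668)
330^2 ≡ 330^2 = 108900 ≡ 16 (mod 668)
330^4 ≡ 16^2 = 256 (mod 668)
330^8 ≡ 256^2 = 65536 ≡ 72 (mod 668)
330^16 ≡ 72^2 = 5184 ≡ 508 (mod 668)
330^32 ≡ 508^2 = 258064 ≡ 216 (mod 668)
330^64 ≡ 216^2 = 46656 ≡ 564 (mod 668)
330^114 = 330^64 * 330^32 * 330^16 * 330^2 ≡ 564 * 216 * 508 * 16 (mod 668).
Accumulate the product:
564 * 216 = 121824 ≡ 248
248 * 508 = 125984 ≡ 400
400 * 16 = 6400 ≡ 388

388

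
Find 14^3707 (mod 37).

3707 in binary is 111001111011, i.e. 3707 = 2048 + 1024 + 512 + 64 + 32 + 16 + 8 + 2 + 1.
14^1 ≡ 14 (mod 37)
14^2 ≡ 14^2 = 196 ≡ 11 (mod 37)
14^4 ≡ 11^2 = 121 ≡ 10 (mod 37)
14^8 ≡ 10^2 = 100 ≡ 26 (mod 37)
14^16 ≡ 26^2 = 676 ≡ 10 (mod 37)
14^32 ≡ 10^2 = 100 ≡ 26 (mod 37)
14^64 ≡ 26^2 = 676 ≡ 10 (mod 37)
14^128 ≡ 10^2 = 100 ≡ 26 (mod 37)
14^256 ≡ 26^2 = 676 ≡ 10 (mod 37)
14^512 ≡ 10^2 = 100 ≡ 26 (mod 37)
14^1024 ≡ 26^2 = 676 ≡ 10 (mod 37)
14^2048 ≡ 10^2 = 100 ≡ 26 (mod 37)
14^3707 = 14^2048 × 14^1024 × 14^512 × 14^64 × 14^32 × 14^16 × 14^8 × 14^2 × 14^1 ≡ 26 × 10 × 26 × 10 × 26 × 10 × 26 × 11 × 14 (mod 37).
Accumulate the product:
26 × 10 = 260 ≡ 1
1 × 26 = 26
26 × 10 = 260 ≡ 1
1 × 26 = 26
26 × 10 = 260 ≡ 1
1 × 26 = 26
26 × 11 = 286 ≡ 27
27 × 14 = 378 ≡ 8

8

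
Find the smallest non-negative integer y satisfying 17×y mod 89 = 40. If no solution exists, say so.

gcd(17, 89) = 1, so a unique solution mod 89 exists.
17⁻¹ ≡ 21 (mod 89).
y ≡ 21×40 ≡ 39 (mod 89).

39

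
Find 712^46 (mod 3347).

By square-and-multiply:
46 in binary is 101110, i.e. 46 = 32 + 8 + 4 + 2.
712^1 ≡ 712 (mod 3347)
712^2 ≡ 712^2 = 506944 ≡ 1547 (mod 3347)
712^4 ≡ 1547^2 = 2393209 ≡ 104 (mod 3347)
712^8 ≡ 104^2 = 10816 ≡ 775 (mod 3347)
712^16 ≡ 775^2 = 600625 ≡ 1512 (mod 3347)
712^32 ≡ 1512^2 = 2286144 ≡ 143 (mod 3347)
712^46 = 712^32 · 712^8 · 712^4 · 712^2 ≡ 143 · 775 · 104 · 1547 (mod 3347).
Accumulate the product:
143 · 775 = 110825 ≡ 374
374 · 104 = 38896 ≡ 2079
2079 · 1547 = 3216213 ≡ 3093

3093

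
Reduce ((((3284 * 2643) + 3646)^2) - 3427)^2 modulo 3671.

2206

3284 * 2643 = 8679612 ≡ 1368 (mod 3671)
1368 + 3646 = 5014 ≡ 1343 (mod 3671)
(1343)^2 ≡ 1188 (mod 3671)
1188 - 3427 = -2239 ≡ 1432 (mod 3671)
(1432)^2 ≡ 2206 (mod 3671)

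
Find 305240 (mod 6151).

3841

305240 = 49·6151 + 3841, so 305240 ≡ 3841 (mod 6151).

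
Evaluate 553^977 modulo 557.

Using repeated squaring:
977 in binary is 1111010001, i.e. 977 = 512 + 256 + 128 + 64 + 16 + 1.
553^1 ≡ 553 (mod 557)
553^2 ≡ 553^2 = 305809 ≡ 16 (mod 557)
553^4 ≡ 16^2 = 256 (mod 557)
553^8 ≡ 256^2 = 65536 ≡ 367 (mod 557)
553^16 ≡ 367^2 = 134689 ≡ 452 (mod 557)
553^32 ≡ 452^2 = 204304 ≡ 442 (mod 557)
553^64 ≡ 442^2 = 195364 ≡ 414 (mod 557)
553^128 ≡ 414^2 = 171396 ≡ 397 (mod 557)
553^256 ≡ 397^2 = 157609 ≡ 535 (mod 557)
553^512 ≡ 535^2 = 286225 ≡ 484 (mod 557)
553^977 = 553^512 * 553^256 * 553^128 * 553^64 * 553^16 * 553^1 ≡ 484 * 535 * 397 * 414 * 452 * 553 (mod 557).
Accumulate the product:
484 * 535 = 258940 ≡ 492
492 * 397 = 195324 ≡ 374
374 * 414 = 154836 ≡ 547
547 * 452 = 247244 ≡ 493
493 * 553 = 272629 ≡ 256

256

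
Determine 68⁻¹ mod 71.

47

By the extended Euclidean algorithm:
71 = 1*68 + 3
68 = 22*3 + 2
3 = 1*2 + 1
2 = 2*1 + 0
gcd(68, 71) = 1, so the inverse exists.
Back-substitute for 1:
1 = 1*3 − 1*2
  = −1*68 + 23*3
  = 23*71 − 24*68
So 68⁻¹ ≡ −24 ≡ 47 (mod 71).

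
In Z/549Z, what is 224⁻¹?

549 = 2*224 + 101
224 = 2*101 + 22
101 = 4*22 + 13
22 = 1*13 + 9
13 = 1*9 + 4
9 = 2*4 + 1
4 = 4*1 + 0
gcd(224, 549) = 1, so the inverse exists.
Back-substitute for 1:
1 = 1*9 − 2*4
  = −2*13 + 3*9
  = 3*22 − 5*13
  = −5*101 + 23*22
  = 23*224 − 51*101
  = −51*549 + 125*224
So 224⁻¹ ≡ 125 (mod 549).

125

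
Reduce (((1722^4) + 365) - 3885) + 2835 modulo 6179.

2176

(1722)^4 ≡ 2861 (mod 6179)
2861 + 365 = 3226
3226 - 3885 = -659 ≡ 5520 (mod 6179)
5520 + 2835 = 8355 ≡ 2176 (mod 6179)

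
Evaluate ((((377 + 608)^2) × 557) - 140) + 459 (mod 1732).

468

377 + 608 = 985
(985)^2 ≡ 305 (mod 1732)
305 × 557 = 169885 ≡ 149 (mod 1732)
149 - 140 = 9
9 + 459 = 468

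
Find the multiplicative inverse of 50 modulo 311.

56

Apply the Euclidean algorithm and back-substitute:
311 = 6×50 + 11
50 = 4×11 + 6
11 = 1×6 + 5
6 = 1×5 + 1
5 = 5×1 + 0
gcd(50, 311) = 1, so the inverse exists.
Back-substitute for 1:
1 = 1×6 − 1×5
  = −1×11 + 2×6
  = 2×50 − 9×11
  = −9×311 + 56×50
So 50⁻¹ ≡ 56 (mod 311).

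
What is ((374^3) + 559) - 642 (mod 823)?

(374)^3 ≡ 452 (mod 823)
452 + 559 = 1011 ≡ 188 (mod 823)
188 - 642 = -454 ≡ 369 (mod 823)

369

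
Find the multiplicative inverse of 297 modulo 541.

By the extended Euclidean algorithm:
541 = 1×297 + 244
297 = 1×244 + 53
244 = 4×53 + 32
53 = 1×32 + 21
32 = 1×21 + 11
21 = 1×11 + 10
11 = 1×10 + 1
10 = 10×1 + 0
gcd(297, 541) = 1, so the inverse exists.
Back-substitute for 1:
1 = 1×11 − 1×10
  = −1×21 + 2×11
  = 2×32 − 3×21
  = −3×53 + 5×32
  = 5×244 − 23×53
  = −23×297 + 28×244
  = 28×541 − 51×297
So 297⁻¹ ≡ −51 ≡ 490 (mod 541).

490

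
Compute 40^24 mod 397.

171

40^1 ≡ 40 (mod 397)
40^2 ≡ 40^2 = 1600 ≡ 12 (mod 397)
40^4 ≡ 12^2 = 144 (mod 397)
40^8 ≡ 144^2 = 20736 ≡ 92 (mod 397)
40^16 ≡ 92^2 = 8464 ≡ 127 (mod 397)
40^24 = 40^16 · 40^8 ≡ 127 · 92 (mod 397).
127 · 92 = 11684 ≡ 171 (mod 397).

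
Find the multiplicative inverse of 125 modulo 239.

174

By the extended Euclidean algorithm:
239 = 1×125 + 114
125 = 1×114 + 11
114 = 10×11 + 4
11 = 2×4 + 3
4 = 1×3 + 1
3 = 3×1 + 0
gcd(125, 239) = 1, so the inverse exists.
Back-substitute for 1:
1 = 1×4 − 1×3
  = −1×11 + 3×4
  = 3×114 − 31×11
  = −31×125 + 34×114
  = 34×239 − 65×125
So 125⁻¹ ≡ −65 ≡ 174 (mod 239).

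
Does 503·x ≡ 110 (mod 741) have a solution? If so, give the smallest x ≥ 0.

616

gcd(503, 741) = 1, so a unique solution mod 741 exists.
503⁻¹ ≡ 302 (mod 741).
x ≡ 302·110 ≡ 616 (mod 741).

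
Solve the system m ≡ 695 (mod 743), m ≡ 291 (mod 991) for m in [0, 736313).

465070

743⁻¹ mod 991: 743*987 ≡ 1 (mod 991), so 743⁻¹ ≡ 987.
m = 695 + 743*((291 − 695)*987 mod 991) = 695 + 743*625 = 465070.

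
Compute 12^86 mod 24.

86 in binary is 1010110, i.e. 86 = 64 + 16 + 4 + 2.
12^1 ≡ 12 (mod 24)
12^2 ≡ 12^2 = 144 ≡ 0 (mod 24)
12^4 ≡ 0^2 = 0 (mod 24)
12^8 ≡ 0^2 = 0 (mod 24)
12^16 ≡ 0^2 = 0 (mod 24)
12^32 ≡ 0^2 = 0 (mod 24)
12^64 ≡ 0^2 = 0 (mod 24)
12^86 = 12^64 * 12^16 * 12^4 * 12^2 ≡ 0 * 0 * 0 * 0 (mod 24).
Accumulate the product:
0 * 0 = 0
0 * 0 = 0
0 * 0 = 0

0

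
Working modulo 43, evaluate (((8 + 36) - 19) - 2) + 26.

8 + 36 = 44 ≡ 1 (mod 43)
1 - 19 = -18 ≡ 25 (mod 43)
25 - 2 = 23
23 + 26 = 49 ≡ 6 (mod 43)

6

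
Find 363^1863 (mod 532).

Compute successive squares:
1863 in binary is 11101000111, i.e. 1863 = 1024 + 512 + 256 + 64 + 4 + 2 + 1.
363^1 ≡ 363 (mod 532)
363^2 ≡ 363^2 = 131769 ≡ 365 (mod 532)
363^4 ≡ 365^2 = 133225 ≡ 225 (mod 532)
363^8 ≡ 225^2 = 50625 ≡ 85 (mod 532)
363^16 ≡ 85^2 = 7225 ≡ 309 (mod 532)
363^32 ≡ 309^2 = 95481 ≡ 253 (mod 532)
363^64 ≡ 253^2 = 64009 ≡ 169 (mod 532)
363^128 ≡ 169^2 = 28561 ≡ 365 (mod 532)
363^256 ≡ 365^2 = 133225 ≡ 225 (mod 532)
363^512 ≡ 225^2 = 50625 ≡ 85 (mod 532)
363^1024 ≡ 85^2 = 7225 ≡ 309 (mod 532)
363^1863 = 363^1024 * 363^512 * 363^256 * 363^64 * 363^4 * 363^2 * 363^1 ≡ 309 * 85 * 225 * 169 * 225 * 365 * 363 (mod 532).
Accumulate the product:
309 * 85 = 26265 ≡ 197
197 * 225 = 44325 ≡ 169
169 * 169 = 28561 ≡ 365
365 * 225 = 82125 ≡ 197
197 * 365 = 71905 ≡ 85
85 * 363 = 30855 ≡ 531

531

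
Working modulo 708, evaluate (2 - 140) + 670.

532

2 - 140 = -138 ≡ 570 (mod 708)
570 + 670 = 1240 ≡ 532 (mod 708)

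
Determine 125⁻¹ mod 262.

109

Run the extended Euclidean algorithm:
262 = 2·125 + 12
125 = 10·12 + 5
12 = 2·5 + 2
5 = 2·2 + 1
2 = 2·1 + 0
gcd(125, 262) = 1, so the inverse exists.
Back-substitute for 1:
1 = 1·5 − 2·2
  = −2·12 + 5·5
  = 5·125 − 52·12
  = −52·262 + 109·125
So 125⁻¹ ≡ 109 (mod 262).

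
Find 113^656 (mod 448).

1

By square-and-multiply:
113^1 ≡ 113 (mod 448)
113^2 ≡ 113^2 = 12769 ≡ 225 (mod 448)
113^4 ≡ 225^2 = 50625 ≡ 1 (mod 448)
113^8 ≡ 1^2 = 1 (mod 448)
113^16 ≡ 1^2 = 1 (mod 448)
113^32 ≡ 1^2 = 1 (mod 448)
113^64 ≡ 1^2 = 1 (mod 448)
113^128 ≡ 1^2 = 1 (mod 448)
113^256 ≡ 1^2 = 1 (mod 448)
113^512 ≡ 1^2 = 1 (mod 448)
113^656 = 113^512 × 113^128 × 113^16 ≡ 1 × 1 × 1 (mod 448).
Accumulate the product:
1 × 1 = 1
1 × 1 = 1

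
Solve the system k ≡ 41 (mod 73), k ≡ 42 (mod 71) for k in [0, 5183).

2669

73⁻¹ mod 71: 73×36 ≡ 1 (mod 71), so 73⁻¹ ≡ 36.
k = 41 + 73×((42 − 41)×36 mod 71) = 41 + 73×36 = 2669.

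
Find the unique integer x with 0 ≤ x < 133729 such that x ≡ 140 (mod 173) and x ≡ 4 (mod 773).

126776

173⁻¹ mod 773: 173·563 ≡ 1 (mod 773), so 173⁻¹ ≡ 563.
x = 140 + 173·((4 − 140)·563 mod 773) = 140 + 173·732 = 126776.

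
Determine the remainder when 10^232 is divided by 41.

Compute successive squares:
232 in binary is 11101000, i.e. 232 = 128 + 64 + 32 + 8.
10^1 ≡ 10 (mod 41)
10^2 ≡ 10^2 = 100 ≡ 18 (mod 41)
10^4 ≡ 18^2 = 324 ≡ 37 (mod 41)
10^8 ≡ 37^2 = 1369 ≡ 16 (mod 41)
10^16 ≡ 16^2 = 256 ≡ 10 (mod 41)
10^32 ≡ 10^2 = 100 ≡ 18 (mod 41)
10^64 ≡ 18^2 = 324 ≡ 37 (mod 41)
10^128 ≡ 37^2 = 1369 ≡ 16 (mod 41)
10^232 = 10^128 * 10^64 * 10^32 * 10^8 ≡ 16 * 37 * 18 * 16 (mod 41).
Accumulate the product:
16 * 37 = 592 ≡ 18
18 * 18 = 324 ≡ 37
37 * 16 = 592 ≡ 18

18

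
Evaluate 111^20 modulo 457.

By square-and-multiply:
20 in binary is 10100, i.e. 20 = 16 + 4.
111^1 ≡ 111 (mod 457)
111^2 ≡ 111^2 = 12321 ≡ 439 (mod 457)
111^4 ≡ 439^2 = 192721 ≡ 324 (mod 457)
111^8 ≡ 324^2 = 104976 ≡ 323 (mod 457)
111^16 ≡ 323^2 = 104329 ≡ 133 (mod 457)
111^20 = 111^16 · 111^4 ≡ 133 · 324 (mod 457).
133 · 324 = 43092 ≡ 134 (mod 457).

134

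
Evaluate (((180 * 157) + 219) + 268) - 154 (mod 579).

222

180 * 157 = 28260 ≡ 468 (mod 579)
468 + 219 = 687 ≡ 108 (mod 579)
108 + 268 = 376
376 - 154 = 222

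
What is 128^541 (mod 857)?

Using repeated squaring:
541 in binary is 1000011101, i.e. 541 = 512 + 16 + 8 + 4 + 1.
128^1 ≡ 128 (mod 857)
128^2 ≡ 128^2 = 16384 ≡ 101 (mod 857)
128^4 ≡ 101^2 = 10201 ≡ 774 (mod 857)
128^8 ≡ 774^2 = 599076 ≡ 33 (mod 857)
128^16 ≡ 33^2 = 1089 ≡ 232 (mod 857)
128^32 ≡ 232^2 = 53824 ≡ 690 (mod 857)
128^64 ≡ 690^2 = 476100 ≡ 465 (mod 857)
128^128 ≡ 465^2 = 216225 ≡ 261 (mod 857)
128^256 ≡ 261^2 = 68121 ≡ 418 (mod 857)
128^512 ≡ 418^2 = 174724 ≡ 753 (mod 857)
128^541 = 128^512 * 128^16 * 128^8 * 128^4 * 128^1 ≡ 753 * 232 * 33 * 774 * 128 (mod 857).
Accumulate the product:
753 * 232 = 174696 ≡ 725
725 * 33 = 23925 ≡ 786
786 * 774 = 608364 ≡ 751
751 * 128 = 96128 ≡ 144

144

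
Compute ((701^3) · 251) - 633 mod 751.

396

(701)^3 ≡ 417 (mod 751)
417 · 251 = 104667 ≡ 278 (mod 751)
278 - 633 = -355 ≡ 396 (mod 751)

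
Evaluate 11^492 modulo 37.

1

By square-and-multiply:
11^1 ≡ 11 (mod 37)
11^2 ≡ 11^2 = 121 ≡ 10 (mod 37)
11^4 ≡ 10^2 = 100 ≡ 26 (mod 37)
11^8 ≡ 26^2 = 676 ≡ 10 (mod 37)
11^16 ≡ 10^2 = 100 ≡ 26 (mod 37)
11^32 ≡ 26^2 = 676 ≡ 10 (mod 37)
11^64 ≡ 10^2 = 100 ≡ 26 (mod 37)
11^128 ≡ 26^2 = 676 ≡ 10 (mod 37)
11^256 ≡ 10^2 = 100 ≡ 26 (mod 37)
11^492 = 11^256 * 11^128 * 11^64 * 11^32 * 11^8 * 11^4 ≡ 26 * 10 * 26 * 10 * 10 * 26 (mod 37).
Accumulate the product:
26 * 10 = 260 ≡ 1
1 * 26 = 26
26 * 10 = 260 ≡ 1
1 * 10 = 10
10 * 26 = 260 ≡ 1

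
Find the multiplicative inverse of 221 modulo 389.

Run the extended Euclidean algorithm:
389 = 1×221 + 168
221 = 1×168 + 53
168 = 3×53 + 9
53 = 5×9 + 8
9 = 1×8 + 1
8 = 8×1 + 0
gcd(221, 389) = 1, so the inverse exists.
Bézout: 1 = 25×389 − 44×221.
So 221⁻¹ ≡ −44 ≡ 345 (mod 389).

345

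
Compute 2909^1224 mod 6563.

Compute successive squares:
2909^1 ≡ 2909 (mod 6563)
2909^2 ≡ 2909^2 = 8462281 ≡ 2574 (mod 6563)
2909^4 ≡ 2574^2 = 6625476 ≡ 3409 (mod 6563)
2909^8 ≡ 3409^2 = 11621281 ≡ 4771 (mod 6563)
2909^16 ≡ 4771^2 = 22762441 ≡ 1957 (mod 6563)
2909^32 ≡ 1957^2 = 3829849 ≡ 3620 (mod 6563)
2909^64 ≡ 3620^2 = 13104400 ≡ 4652 (mod 6563)
2909^128 ≡ 4652^2 = 21641104 ≡ 2893 (mod 6563)
2909^256 ≡ 2893^2 = 8369449 ≡ 1624 (mod 6563)
2909^512 ≡ 1624^2 = 2637376 ≡ 5613 (mod 6563)
2909^1024 ≡ 5613^2 = 31505769 ≡ 3369 (mod 6563)
2909^1224 = 2909^1024 * 2909^128 * 2909^64 * 2909^8 ≡ 3369 * 2893 * 4652 * 4771 (mod 6563).
Accumulate the product:
3369 * 2893 = 9746517 ≡ 462
462 * 4652 = 2149224 ≡ 3123
3123 * 4771 = 14899833 ≡ 1823

1823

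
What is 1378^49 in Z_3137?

By square-and-multiply:
49 in binary is 110001, i.e. 49 = 32 + 16 + 1.
1378^1 ≡ 1378 (mod 3137)
1378^2 ≡ 1378^2 = 1898884 ≡ 999 (mod 3137)
1378^4 ≡ 999^2 = 998001 ≡ 435 (mod 3137)
1378^8 ≡ 435^2 = 189225 ≡ 1005 (mod 3137)
1378^16 ≡ 1005^2 = 1010025 ≡ 3048 (mod 3137)
1378^32 ≡ 3048^2 = 9290304 ≡ 1647 (mod 3137)
1378^49 = 1378^32 * 1378^16 * 1378^1 ≡ 1647 * 3048 * 1378 (mod 3137).
Accumulate the product:
1647 * 3048 = 5020056 ≡ 856
856 * 1378 = 1179568 ≡ 56

56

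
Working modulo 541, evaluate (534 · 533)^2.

431

534 · 533 = 284622 ≡ 56 (mod 541)
(56)^2 ≡ 431 (mod 541)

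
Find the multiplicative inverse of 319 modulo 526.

155

By the extended Euclidean algorithm:
526 = 1*319 + 207
319 = 1*207 + 112
207 = 1*112 + 95
112 = 1*95 + 17
95 = 5*17 + 10
17 = 1*10 + 7
10 = 1*7 + 3
7 = 2*3 + 1
3 = 3*1 + 0
gcd(319, 526) = 1, so the inverse exists.
Back-substitute for 1:
1 = 1*7 − 2*3
  = −2*10 + 3*7
  = 3*17 − 5*10
  = −5*95 + 28*17
  = 28*112 − 33*95
  = −33*207 + 61*112
  = 61*319 − 94*207
  = −94*526 + 155*319
So 319⁻¹ ≡ 155 (mod 526).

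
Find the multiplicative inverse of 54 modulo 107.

2

Apply the Euclidean algorithm and back-substitute:
107 = 1*54 + 53
54 = 1*53 + 1
53 = 53*1 + 0
gcd(54, 107) = 1, so the inverse exists.
Bézout: 1 = −1*107 + 2*54.
So 54⁻¹ ≡ 2 (mod 107).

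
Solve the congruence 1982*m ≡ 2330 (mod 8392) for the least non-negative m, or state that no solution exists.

1047

gcd(1982, 8392) = 2, and 2 | 2330, so solutions exist.
Divide through by 2: 991*m = 1165 (mod 4196).
991⁻¹ ≡ 2731 (mod 4196).
m ≡ 2731*1165 ≡ 1047 (mod 4196).
The smallest non-negative solution is m = 1047.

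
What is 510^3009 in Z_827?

Using repeated squaring:
3009 in binary is 101111000001, i.e. 3009 = 2048 + 512 + 256 + 128 + 64 + 1.
510^1 ≡ 510 (mod 827)
510^2 ≡ 510^2 = 260100 ≡ 422 (mod 827)
510^4 ≡ 422^2 = 178084 ≡ 279 (mod 827)
510^8 ≡ 279^2 = 77841 ≡ 103 (mod 827)
510^16 ≡ 103^2 = 10609 ≡ 685 (mod 827)
510^32 ≡ 685^2 = 469225 ≡ 316 (mod 827)
510^64 ≡ 316^2 = 99856 ≡ 616 (mod 827)
510^128 ≡ 616^2 = 379456 ≡ 690 (mod 827)
510^256 ≡ 690^2 = 476100 ≡ 575 (mod 827)
510^512 ≡ 575^2 = 330625 ≡ 652 (mod 827)
510^1024 ≡ 652^2 = 425104 ≡ 26 (mod 827)
510^2048 ≡ 26^2 = 676 (mod 827)
510^3009 = 510^2048 · 510^512 · 510^256 · 510^128 · 510^64 · 510^1 ≡ 676 · 652 · 575 · 690 · 616 · 510 (mod 827).
Accumulate the product:
676 · 652 = 440752 ≡ 788
788 · 575 = 453100 ≡ 731
731 · 690 = 504390 ≡ 747
747 · 616 = 460152 ≡ 340
340 · 510 = 173400 ≡ 557

557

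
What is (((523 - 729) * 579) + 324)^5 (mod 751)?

523 - 729 = -206 ≡ 545 (mod 751)
545 * 579 = 315555 ≡ 135 (mod 751)
135 + 324 = 459
(459)^5 ≡ 130 (mod 751)

130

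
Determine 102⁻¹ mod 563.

138

Apply the Euclidean algorithm and back-substitute:
563 = 5·102 + 53
102 = 1·53 + 49
53 = 1·49 + 4
49 = 12·4 + 1
4 = 4·1 + 0
gcd(102, 563) = 1, so the inverse exists.
Bézout: 1 = −25·563 + 138·102.
So 102⁻¹ ≡ 138 (mod 563).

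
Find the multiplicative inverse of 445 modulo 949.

386

Apply the Euclidean algorithm and back-substitute:
949 = 2·445 + 59
445 = 7·59 + 32
59 = 1·32 + 27
32 = 1·27 + 5
27 = 5·5 + 2
5 = 2·2 + 1
2 = 2·1 + 0
gcd(445, 949) = 1, so the inverse exists.
Bézout: 1 = −181·949 + 386·445.
So 445⁻¹ ≡ 386 (mod 949).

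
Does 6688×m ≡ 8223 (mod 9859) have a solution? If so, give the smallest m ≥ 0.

8933

gcd(6688, 9859) = 1, so a unique solution mod 9859 exists.
6688⁻¹ ≡ 7437 (mod 9859).
m ≡ 7437×8223 ≡ 8933 (mod 9859).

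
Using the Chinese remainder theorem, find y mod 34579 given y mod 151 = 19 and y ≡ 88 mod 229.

14515

151⁻¹ mod 229: 151·91 ≡ 1 (mod 229), so 151⁻¹ ≡ 91.
y = 19 + 151·((88 − 19)·91 mod 229) = 19 + 151·96 = 14515.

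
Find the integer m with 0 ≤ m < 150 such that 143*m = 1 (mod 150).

By the extended Euclidean algorithm:
150 = 1*143 + 7
143 = 20*7 + 3
7 = 2*3 + 1
3 = 3*1 + 0
gcd(143, 150) = 1, so the inverse exists.
Back-substitute for 1:
1 = 1*7 − 2*3
  = −2*143 + 41*7
  = 41*150 − 43*143
So 143⁻¹ ≡ −43 ≡ 107 (mod 150).

107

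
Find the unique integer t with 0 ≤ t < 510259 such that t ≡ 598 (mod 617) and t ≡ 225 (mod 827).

149912

617⁻¹ mod 827: 617·445 ≡ 1 (mod 827), so 617⁻¹ ≡ 445.
t = 598 + 617·((225 − 598)·445 mod 827) = 598 + 617·242 = 149912.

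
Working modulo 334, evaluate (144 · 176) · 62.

192

144 · 176 = 25344 ≡ 294 (mod 334)
294 · 62 = 18228 ≡ 192 (mod 334)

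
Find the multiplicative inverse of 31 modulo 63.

61

By the extended Euclidean algorithm:
63 = 2×31 + 1
31 = 31×1 + 0
gcd(31, 63) = 1, so the inverse exists.
Bézout: 1 = 1×63 − 2×31.
So 31⁻¹ ≡ −2 ≡ 61 (mod 63).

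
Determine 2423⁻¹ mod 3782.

1141

Run the extended Euclidean algorithm:
3782 = 1*2423 + 1359
2423 = 1*1359 + 1064
1359 = 1*1064 + 295
1064 = 3*295 + 179
295 = 1*179 + 116
179 = 1*116 + 63
116 = 1*63 + 53
63 = 1*53 + 10
53 = 5*10 + 3
10 = 3*3 + 1
3 = 3*1 + 0
gcd(2423, 3782) = 1, so the inverse exists.
Back-substitute for 1:
1 = 1*10 − 3*3
  = −3*53 + 16*10
  = 16*63 − 19*53
  = −19*116 + 35*63
  = 35*179 − 54*116
  = −54*295 + 89*179
  = 89*1064 − 321*295
  = −321*1359 + 410*1064
  = 410*2423 − 731*1359
  = −731*3782 + 1141*2423
So 2423⁻¹ ≡ 1141 (mod 3782).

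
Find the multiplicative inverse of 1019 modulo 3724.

3523

Apply the Euclidean algorithm and back-substitute:
3724 = 3*1019 + 667
1019 = 1*667 + 352
667 = 1*352 + 315
352 = 1*315 + 37
315 = 8*37 + 19
37 = 1*19 + 18
19 = 1*18 + 1
18 = 18*1 + 0
gcd(1019, 3724) = 1, so the inverse exists.
Back-substitute for 1:
1 = 1*19 − 1*18
  = −1*37 + 2*19
  = 2*315 − 17*37
  = −17*352 + 19*315
  = 19*667 − 36*352
  = −36*1019 + 55*667
  = 55*3724 − 201*1019
So 1019⁻¹ ≡ −201 ≡ 3523 (mod 3724).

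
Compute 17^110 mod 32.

1

Compute successive squares:
110 in binary is 1101110, i.e. 110 = 64 + 32 + 8 + 4 + 2.
17^1 ≡ 17 (mod 32)
17^2 ≡ 17^2 = 289 ≡ 1 (mod 32)
17^4 ≡ 1^2 = 1 (mod 32)
17^8 ≡ 1^2 = 1 (mod 32)
17^16 ≡ 1^2 = 1 (mod 32)
17^32 ≡ 1^2 = 1 (mod 32)
17^64 ≡ 1^2 = 1 (mod 32)
17^110 = 17^64 * 17^32 * 17^8 * 17^4 * 17^2 ≡ 1 * 1 * 1 * 1 * 1 (mod 32).
Accumulate the product:
1 * 1 = 1
1 * 1 = 1
1 * 1 = 1
1 * 1 = 1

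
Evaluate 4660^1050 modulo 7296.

3712

1050 in binary is 10000011010, i.e. 1050 = 1024 + 16 + 8 + 2.
4660^1 ≡ 4660 (mod 7296)
4660^2 ≡ 4660^2 = 21715600 ≡ 2704 (mod 7296)
4660^4 ≡ 2704^2 = 7311616 ≡ 1024 (mod 7296)
4660^8 ≡ 1024^2 = 1048576 ≡ 5248 (mod 7296)
4660^16 ≡ 5248^2 = 27541504 ≡ 6400 (mod 7296)
4660^32 ≡ 6400^2 = 40960000 ≡ 256 (mod 7296)
4660^64 ≡ 256^2 = 65536 ≡ 7168 (mod 7296)
4660^128 ≡ 7168^2 = 51380224 ≡ 1792 (mod 7296)
4660^256 ≡ 1792^2 = 3211264 ≡ 1024 (mod 7296)
4660^512 ≡ 1024^2 = 1048576 ≡ 5248 (mod 7296)
4660^1024 ≡ 5248^2 = 27541504 ≡ 6400 (mod 7296)
4660^1050 = 4660^1024 · 4660^16 · 4660^8 · 4660^2 ≡ 6400 · 6400 · 5248 · 2704 (mod 7296).
Accumulate the product:
6400 · 6400 = 40960000 ≡ 256
256 · 5248 = 1343488 ≡ 1024
1024 · 2704 = 2768896 ≡ 3712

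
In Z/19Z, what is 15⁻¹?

14

19 = 1·15 + 4
15 = 3·4 + 3
4 = 1·3 + 1
3 = 3·1 + 0
gcd(15, 19) = 1, so the inverse exists.
Back-substitute for 1:
1 = 1·4 − 1·3
  = −1·15 + 4·4
  = 4·19 − 5·15
So 15⁻¹ ≡ −5 ≡ 14 (mod 19).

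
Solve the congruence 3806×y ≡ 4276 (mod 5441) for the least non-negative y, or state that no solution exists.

gcd(3806, 5441) = 1, so a unique solution mod 5441 exists.
3806⁻¹ ≡ 4030 (mod 5441).
y ≡ 4030×4276 ≡ 633 (mod 5441).

633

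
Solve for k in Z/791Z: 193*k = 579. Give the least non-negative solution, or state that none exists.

gcd(193, 791) = 1, so a unique solution mod 791 exists.
193⁻¹ ≡ 541 (mod 791).
k ≡ 541*579 ≡ 3 (mod 791).

3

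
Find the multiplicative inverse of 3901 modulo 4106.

4106 = 1*3901 + 205
3901 = 19*205 + 6
205 = 34*6 + 1
6 = 6*1 + 0
gcd(3901, 4106) = 1, so the inverse exists.
Bézout: 1 = 647*4106 − 681*3901.
So 3901⁻¹ ≡ −681 ≡ 3425 (mod 4106).

3425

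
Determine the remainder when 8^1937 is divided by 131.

78

Compute successive squares:
1937 in binary is 11110010001, i.e. 1937 = 1024 + 512 + 256 + 128 + 16 + 1.
8^1 ≡ 8 (mod 131)
8^2 ≡ 8^2 = 64 (mod 131)
8^4 ≡ 64^2 = 4096 ≡ 35 (mod 131)
8^8 ≡ 35^2 = 1225 ≡ 46 (mod 131)
8^16 ≡ 46^2 = 2116 ≡ 20 (mod 131)
8^32 ≡ 20^2 = 400 ≡ 7 (mod 131)
8^64 ≡ 7^2 = 49 (mod 131)
8^128 ≡ 49^2 = 2401 ≡ 43 (mod 131)
8^256 ≡ 43^2 = 1849 ≡ 15 (mod 131)
8^512 ≡ 15^2 = 225 ≡ 94 (mod 131)
8^1024 ≡ 94^2 = 8836 ≡ 59 (mod 131)
8^1937 = 8^1024 · 8^512 · 8^256 · 8^128 · 8^16 · 8^1 ≡ 59 · 94 · 15 · 43 · 20 · 8 (mod 131).
Accumulate the product:
59 · 94 = 5546 ≡ 44
44 · 15 = 660 ≡ 5
5 · 43 = 215 ≡ 84
84 · 20 = 1680 ≡ 108
108 · 8 = 864 ≡ 78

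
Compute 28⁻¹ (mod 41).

22

41 = 1·28 + 13
28 = 2·13 + 2
13 = 6·2 + 1
2 = 2·1 + 0
gcd(28, 41) = 1, so the inverse exists.
Back-substitute for 1:
1 = 1·13 − 6·2
  = −6·28 + 13·13
  = 13·41 − 19·28
So 28⁻¹ ≡ −19 ≡ 22 (mod 41).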